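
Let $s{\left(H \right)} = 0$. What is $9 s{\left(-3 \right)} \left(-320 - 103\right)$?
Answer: $0$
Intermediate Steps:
$9 s{\left(-3 \right)} \left(-320 - 103\right) = 9 \cdot 0 \left(-320 - 103\right) = 0 \left(-423\right) = 0$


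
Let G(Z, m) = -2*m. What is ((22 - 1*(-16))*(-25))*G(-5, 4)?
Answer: 7600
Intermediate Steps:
((22 - 1*(-16))*(-25))*G(-5, 4) = ((22 - 1*(-16))*(-25))*(-2*4) = ((22 + 16)*(-25))*(-8) = (38*(-25))*(-8) = -950*(-8) = 7600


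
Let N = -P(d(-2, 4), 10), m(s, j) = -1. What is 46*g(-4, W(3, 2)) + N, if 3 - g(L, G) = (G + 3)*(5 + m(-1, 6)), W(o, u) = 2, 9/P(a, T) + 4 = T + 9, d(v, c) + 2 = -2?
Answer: -3913/5 ≈ -782.60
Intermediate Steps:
d(v, c) = -4 (d(v, c) = -2 - 2 = -4)
P(a, T) = 9/(5 + T) (P(a, T) = 9/(-4 + (T + 9)) = 9/(-4 + (9 + T)) = 9/(5 + T))
g(L, G) = -9 - 4*G (g(L, G) = 3 - (G + 3)*(5 - 1) = 3 - (3 + G)*4 = 3 - (12 + 4*G) = 3 + (-12 - 4*G) = -9 - 4*G)
N = -⅗ (N = -9/(5 + 10) = -9/15 = -1*⅗ = -⅗ ≈ -0.60000)
46*g(-4, W(3, 2)) + N = 46*(-9 - 4*2) - ⅗ = 46*(-9 - 8) - ⅗ = 46*(-17) - ⅗ = -782 - ⅗ = -3913/5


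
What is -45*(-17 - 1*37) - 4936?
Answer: -2506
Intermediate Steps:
-45*(-17 - 1*37) - 4936 = -45*(-17 - 37) - 4936 = -45*(-54) - 4936 = 2430 - 4936 = -2506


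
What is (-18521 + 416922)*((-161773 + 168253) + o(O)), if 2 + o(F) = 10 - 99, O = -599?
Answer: 2545383989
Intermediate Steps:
o(F) = -91 (o(F) = -2 + (10 - 99) = -2 - 89 = -91)
(-18521 + 416922)*((-161773 + 168253) + o(O)) = (-18521 + 416922)*((-161773 + 168253) - 91) = 398401*(6480 - 91) = 398401*6389 = 2545383989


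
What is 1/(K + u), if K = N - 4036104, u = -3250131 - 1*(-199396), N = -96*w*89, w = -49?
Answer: -1/6668183 ≈ -1.4997e-7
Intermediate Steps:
N = 418656 (N = -96*(-49)*89 = 4704*89 = 418656)
u = -3050735 (u = -3250131 + 199396 = -3050735)
K = -3617448 (K = 418656 - 4036104 = -3617448)
1/(K + u) = 1/(-3617448 - 3050735) = 1/(-6668183) = -1/6668183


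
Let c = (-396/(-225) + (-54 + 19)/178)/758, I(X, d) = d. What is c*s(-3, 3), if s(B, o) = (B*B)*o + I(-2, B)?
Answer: 41742/843275 ≈ 0.049500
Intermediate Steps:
s(B, o) = B + o*B² (s(B, o) = (B*B)*o + B = B²*o + B = o*B² + B = B + o*B²)
c = 6957/3373100 (c = (-396*(-1/225) - 35*1/178)*(1/758) = (44/25 - 35/178)*(1/758) = (6957/4450)*(1/758) = 6957/3373100 ≈ 0.0020625)
c*s(-3, 3) = 6957*(-3*(1 - 3*3))/3373100 = 6957*(-3*(1 - 9))/3373100 = 6957*(-3*(-8))/3373100 = (6957/3373100)*24 = 41742/843275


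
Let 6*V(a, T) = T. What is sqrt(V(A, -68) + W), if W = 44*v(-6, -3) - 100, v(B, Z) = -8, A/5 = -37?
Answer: I*sqrt(4170)/3 ≈ 21.525*I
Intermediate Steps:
A = -185 (A = 5*(-37) = -185)
V(a, T) = T/6
W = -452 (W = 44*(-8) - 100 = -352 - 100 = -452)
sqrt(V(A, -68) + W) = sqrt((1/6)*(-68) - 452) = sqrt(-34/3 - 452) = sqrt(-1390/3) = I*sqrt(4170)/3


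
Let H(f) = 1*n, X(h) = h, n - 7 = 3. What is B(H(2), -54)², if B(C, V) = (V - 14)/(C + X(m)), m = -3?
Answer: 4624/49 ≈ 94.367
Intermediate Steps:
n = 10 (n = 7 + 3 = 10)
H(f) = 10 (H(f) = 1*10 = 10)
B(C, V) = (-14 + V)/(-3 + C) (B(C, V) = (V - 14)/(C - 3) = (-14 + V)/(-3 + C))
B(H(2), -54)² = ((-14 - 54)/(-3 + 10))² = (-68/7)² = 4624/49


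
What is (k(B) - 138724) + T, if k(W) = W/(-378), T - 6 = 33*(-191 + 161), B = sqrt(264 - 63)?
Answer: -139708 - sqrt(201)/378 ≈ -1.3971e+5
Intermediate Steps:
B = sqrt(201) ≈ 14.177
T = -984 (T = 6 + 33*(-191 + 161) = 6 + 33*(-30) = 6 - 990 = -984)
k(W) = -W/378 (k(W) = W*(-1/378) = -W/378)
(k(B) - 138724) + T = (-sqrt(201)/378 - 138724) - 984 = (-138724 - sqrt(201)/378) - 984 = -139708 - sqrt(201)/378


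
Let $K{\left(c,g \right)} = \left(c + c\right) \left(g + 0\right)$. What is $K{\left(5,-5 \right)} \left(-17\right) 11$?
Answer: $9350$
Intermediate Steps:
$K{\left(c,g \right)} = 2 c g$
$K{\left(5,-5 \right)} \left(-17\right) 11 = 2 \cdot 5 \left(-5\right) \left(-17\right) 11 = \left(-50\right) \left(-17\right) 11 = 850 \cdot 11 = 9350$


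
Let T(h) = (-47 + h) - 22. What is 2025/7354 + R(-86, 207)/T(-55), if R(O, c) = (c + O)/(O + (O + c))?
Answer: 3949333/15958180 ≈ 0.24748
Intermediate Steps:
T(h) = -69 + h
R(O, c) = (O + c)/(c + 2*O)
2025/7354 + R(-86, 207)/T(-55) = 2025/7354 + ((-86 + 207)/(207 + 2*(-86)))/(-69 - 55) = 2025*(1/7354) + (121/(207 - 172))/(-124) = 2025/7354 + (121/35)*(-1/124) = 2025/7354 - 121/4340 = 3949333/15958180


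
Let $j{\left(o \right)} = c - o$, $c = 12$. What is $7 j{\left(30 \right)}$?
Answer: $-126$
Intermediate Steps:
$j{\left(o \right)} = 12 - o$
$7 j{\left(30 \right)} = 7 \left(12 - 30\right) = 7 \left(-18\right) = -126$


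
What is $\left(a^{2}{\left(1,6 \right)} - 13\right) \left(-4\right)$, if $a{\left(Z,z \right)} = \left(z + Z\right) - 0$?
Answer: $-144$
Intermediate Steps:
$a{\left(Z,z \right)} = Z + z$ ($a{\left(Z,z \right)} = \left(Z + z\right) + 0 = Z + z$)
$\left(a^{2}{\left(1,6 \right)} - 13\right) \left(-4\right) = \left(\left(1 + 6\right)^{2} - 13\right) \left(-4\right) = \left(7^{2} - 13\right) \left(-4\right) = \left(49 - 13\right) \left(-4\right) = 36 \left(-4\right) = -144$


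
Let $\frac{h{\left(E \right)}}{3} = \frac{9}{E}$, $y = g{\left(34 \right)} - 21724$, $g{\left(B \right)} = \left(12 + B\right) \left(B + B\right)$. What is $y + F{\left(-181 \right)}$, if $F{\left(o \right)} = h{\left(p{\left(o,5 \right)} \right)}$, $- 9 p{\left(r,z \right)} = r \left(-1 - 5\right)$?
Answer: $- \frac{6731833}{362} \approx -18596.0$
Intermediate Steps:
$g{\left(B \right)} = 2 B \left(12 + B\right)$ ($g{\left(B \right)} = \left(12 + B\right) 2 B = 2 B \left(12 + B\right)$)
$y = -18596$ ($y = 2 \cdot 34 \left(12 + 34\right) - 21724 = 2 \cdot 34 \cdot 46 - 21724 = 3128 - 21724 = -18596$)
$p{\left(r,z \right)} = \frac{2 r}{3}$ ($p{\left(r,z \right)} = - \frac{r \left(-1 - 5\right)}{9} = - \frac{r \left(-6\right)}{9} = - \frac{\left(-6\right) r}{9} = \frac{2 r}{3}$)
$h{\left(E \right)} = \frac{27}{E}$ ($h{\left(E \right)} = 3 \frac{9}{E} = \frac{27}{E}$)
$F{\left(o \right)} = \frac{81}{2 o}$ ($F{\left(o \right)} = \frac{27}{\frac{2}{3} o} = 27 \frac{3}{2 o} = \frac{81}{2 o}$)
$y + F{\left(-181 \right)} = -18596 + \frac{81}{2 \left(-181\right)} = -18596 + \frac{81}{2} \left(- \frac{1}{181}\right) = -18596 - \frac{81}{362} = - \frac{6731833}{362}$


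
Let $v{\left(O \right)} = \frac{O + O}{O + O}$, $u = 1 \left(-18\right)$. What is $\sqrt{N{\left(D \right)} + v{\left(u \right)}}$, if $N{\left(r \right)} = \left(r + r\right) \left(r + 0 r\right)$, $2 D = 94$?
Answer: $3 \sqrt{491} \approx 66.476$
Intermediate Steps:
$u = -18$
$D = 47$ ($D = \frac{1}{2} \cdot 94 = 47$)
$v{\left(O \right)} = 1$ ($v{\left(O \right)} = \frac{2 O}{2 O} = 2 O \frac{1}{2 O} = 1$)
$N{\left(r \right)} = 2 r^{2}$ ($N{\left(r \right)} = 2 r \left(r + 0\right) = 2 r r = 2 r^{2}$)
$\sqrt{N{\left(D \right)} + v{\left(u \right)}} = \sqrt{2 \cdot 47^{2} + 1} = \sqrt{2 \cdot 2209 + 1} = \sqrt{4418 + 1} = \sqrt{4419} = 3 \sqrt{491}$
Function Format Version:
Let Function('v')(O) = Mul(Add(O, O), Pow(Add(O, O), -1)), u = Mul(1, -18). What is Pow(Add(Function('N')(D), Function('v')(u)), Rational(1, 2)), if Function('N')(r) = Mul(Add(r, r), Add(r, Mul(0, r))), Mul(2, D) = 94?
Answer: Mul(3, Pow(491, Rational(1, 2))) ≈ 66.476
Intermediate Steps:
u = -18
D = 47 (D = Mul(Rational(1, 2), 94) = 47)
Function('v')(O) = 1 (Function('v')(O) = Mul(Mul(2, O), Pow(Mul(2, O), -1)) = Mul(Mul(2, O), Mul(Rational(1, 2), Pow(O, -1))) = 1)
Function('N')(r) = Mul(2, Pow(r, 2)) (Function('N')(r) = Mul(Mul(2, r), Add(r, 0)) = Mul(Mul(2, r), r) = Mul(2, Pow(r, 2)))
Pow(Add(Function('N')(D), Function('v')(u)), Rational(1, 2)) = Pow(Add(Mul(2, Pow(47, 2)), 1), Rational(1, 2)) = Pow(Add(Mul(2, 2209), 1), Rational(1, 2)) = Pow(Add(4418, 1), Rational(1, 2)) = Pow(4419, Rational(1, 2)) = Mul(3, Pow(491, Rational(1, 2)))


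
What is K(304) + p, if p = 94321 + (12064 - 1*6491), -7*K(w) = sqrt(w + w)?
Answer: 99894 - 4*sqrt(38)/7 ≈ 99891.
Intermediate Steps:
K(w) = -sqrt(2)*sqrt(w)/7 (K(w) = -sqrt(w + w)/7 = -sqrt(2)*sqrt(w)/7)
p = 99894 (p = 94321 + (12064 - 6491) = 94321 + 5573 = 99894)
K(304) + p = -sqrt(2)*sqrt(304)/7 + 99894 = -sqrt(2)*4*sqrt(19)/7 + 99894 = -4*sqrt(38)/7 + 99894 = 99894 - 4*sqrt(38)/7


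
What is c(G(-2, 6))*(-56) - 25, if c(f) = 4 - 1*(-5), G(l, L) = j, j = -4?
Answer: -529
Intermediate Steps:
G(l, L) = -4
c(f) = 9 (c(f) = 4 + 5 = 9)
c(G(-2, 6))*(-56) - 25 = 9*(-56) - 25 = -504 - 25 = -529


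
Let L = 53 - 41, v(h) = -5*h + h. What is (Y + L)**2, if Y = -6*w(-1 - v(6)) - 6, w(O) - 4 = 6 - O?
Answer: 7056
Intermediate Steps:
v(h) = -4*h
w(O) = 10 - O (w(O) = 4 + (6 - O) = 10 - O)
L = 12
Y = 72 (Y = -6*(10 - (-1 - (-4)*6)) - 6 = -6*(10 - (-1 - 1*(-24))) - 6 = -6*(10 - (-1 + 24)) - 6 = -6*(10 - 1*23) - 6 = -6*(10 - 23) - 6 = -6*(-13) - 6 = 78 - 6 = 72)
(Y + L)**2 = (72 + 12)**2 = 84**2 = 7056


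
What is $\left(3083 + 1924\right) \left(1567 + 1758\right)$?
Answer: $16648275$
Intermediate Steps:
$\left(3083 + 1924\right) \left(1567 + 1758\right) = 5007 \cdot 3325 = 16648275$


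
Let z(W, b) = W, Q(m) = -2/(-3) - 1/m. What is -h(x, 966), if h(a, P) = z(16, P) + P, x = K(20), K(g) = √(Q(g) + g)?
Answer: -982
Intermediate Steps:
Q(m) = ⅔ - 1/m (Q(m) = -2*(-⅓) - 1/m = ⅔ - 1/m)
K(g) = √(⅔ + g - 1/g) (K(g) = √((⅔ - 1/g) + g) = √(⅔ + g - 1/g))
x = √18555/30 (x = √(6 - 9/20 + 9*20)/3 = √(6 - 9*1/20 + 180)/3 = √(6 - 9/20 + 180)/3 = √(3711/20)/3 = (√18555/10)/3 = √18555/30 ≈ 4.5406)
h(a, P) = 16 + P
-h(x, 966) = -(16 + 966) = -1*982 = -982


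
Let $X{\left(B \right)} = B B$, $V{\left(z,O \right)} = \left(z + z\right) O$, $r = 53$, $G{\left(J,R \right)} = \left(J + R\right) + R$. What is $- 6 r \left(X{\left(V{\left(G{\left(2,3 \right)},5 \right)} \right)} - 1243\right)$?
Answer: $-1639926$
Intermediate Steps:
$G{\left(J,R \right)} = J + 2 R$
$V{\left(z,O \right)} = 2 O z$ ($V{\left(z,O \right)} = 2 z O = 2 O z$)
$X{\left(B \right)} = B^{2}$
$- 6 r \left(X{\left(V{\left(G{\left(2,3 \right)},5 \right)} \right)} - 1243\right) = \left(-6\right) 53 \left(\left(2 \cdot 5 \left(2 + 2 \cdot 3\right)\right)^{2} - 1243\right) = - 318 \left(\left(2 \cdot 5 \left(2 + 6\right)\right)^{2} - 1243\right) = - 318 \left(\left(2 \cdot 5 \cdot 8\right)^{2} - 1243\right) = - 318 \left(80^{2} - 1243\right) = - 318 \left(6400 - 1243\right) = \left(-318\right) 5157 = -1639926$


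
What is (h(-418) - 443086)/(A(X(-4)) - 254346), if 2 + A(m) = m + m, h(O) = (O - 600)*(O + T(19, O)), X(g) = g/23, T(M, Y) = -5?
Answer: 71714/1462503 ≈ 0.049035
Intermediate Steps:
X(g) = g/23 (X(g) = g*(1/23) = g/23)
h(O) = (-600 + O)*(-5 + O) (h(O) = (O - 600)*(O - 5) = (-600 + O)*(-5 + O))
A(m) = -2 + 2*m (A(m) = -2 + (m + m) = -2 + 2*m)
(h(-418) - 443086)/(A(X(-4)) - 254346) = ((3000 + (-418)² - 605*(-418)) - 443086)/((-2 + 2*((1/23)*(-4))) - 254346) = ((3000 + 174724 + 252890) - 443086)/((-2 + 2*(-4/23)) - 254346) = (430614 - 443086)/((-2 - 8/23) - 254346) = -12472/(-54/23 - 254346) = -12472/(-5850012/23) = -12472*(-23/5850012) = 71714/1462503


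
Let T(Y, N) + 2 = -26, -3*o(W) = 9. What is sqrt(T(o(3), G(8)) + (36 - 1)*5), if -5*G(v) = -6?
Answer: 7*sqrt(3) ≈ 12.124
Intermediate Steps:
G(v) = 6/5 (G(v) = -1/5*(-6) = 6/5)
o(W) = -3 (o(W) = -1/3*9 = -3)
T(Y, N) = -28 (T(Y, N) = -2 - 26 = -28)
sqrt(T(o(3), G(8)) + (36 - 1)*5) = sqrt(-28 + (36 - 1)*5) = sqrt(-28 + 35*5) = sqrt(-28 + 175) = sqrt(147) = 7*sqrt(3)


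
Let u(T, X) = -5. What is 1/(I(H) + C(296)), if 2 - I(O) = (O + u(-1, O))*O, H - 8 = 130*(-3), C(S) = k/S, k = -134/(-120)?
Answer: -17760/2625496253 ≈ -6.7644e-6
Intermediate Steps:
k = 67/60 (k = -134*(-1/120) = 67/60 ≈ 1.1167)
C(S) = 67/(60*S)
H = -382 (H = 8 + 130*(-3) = 8 - 390 = -382)
I(O) = 2 - O*(-5 + O) (I(O) = 2 - (O - 5)*O = 2 - (-5 + O)*O = 2 - O*(-5 + O))
1/(I(H) + C(296)) = 1/((2 - 1*(-382)² + 5*(-382)) + (67/60)/296) = 1/((2 - 1*145924 - 1910) + (67/60)*(1/296)) = 1/((2 - 145924 - 1910) + 67/17760) = 1/(-147832 + 67/17760) = 1/(-2625496253/17760) = -17760/2625496253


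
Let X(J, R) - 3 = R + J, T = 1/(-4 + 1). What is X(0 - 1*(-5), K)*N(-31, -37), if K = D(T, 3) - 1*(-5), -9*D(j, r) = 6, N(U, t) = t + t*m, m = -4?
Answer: 1369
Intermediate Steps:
N(U, t) = -3*t (N(U, t) = t + t*(-4) = t - 4*t = -3*t)
T = -1/3 (T = 1/(-3) = -1/3 ≈ -0.33333)
D(j, r) = -2/3 (D(j, r) = -1/9*6 = -2/3)
K = 13/3 (K = -2/3 - 1*(-5) = -2/3 + 5 = 13/3 ≈ 4.3333)
X(J, R) = 3 + J + R (X(J, R) = 3 + (R + J) = 3 + (J + R) = 3 + J + R)
X(0 - 1*(-5), K)*N(-31, -37) = (3 + (0 - 1*(-5)) + 13/3)*(-3*(-37)) = (3 + (0 + 5) + 13/3)*111 = (3 + 5 + 13/3)*111 = (37/3)*111 = 1369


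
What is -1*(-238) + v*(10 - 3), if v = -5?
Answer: 203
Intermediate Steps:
-1*(-238) + v*(10 - 3) = -1*(-238) - 5*(10 - 3) = 238 - 5*7 = 238 - 35 = 203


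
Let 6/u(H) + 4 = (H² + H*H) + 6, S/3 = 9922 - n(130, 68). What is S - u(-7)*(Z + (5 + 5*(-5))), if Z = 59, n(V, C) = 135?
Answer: 1467933/50 ≈ 29359.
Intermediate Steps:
S = 29361 (S = 3*(9922 - 1*135) = 3*(9922 - 135) = 3*9787 = 29361)
u(H) = 6/(2 + 2*H²) (u(H) = 6/(-4 + ((H² + H*H) + 6)) = 6/(-4 + ((H² + H²) + 6)) = 6/(-4 + (2*H² + 6)) = 6/(-4 + (6 + 2*H²)) = 6/(2 + 2*H²))
S - u(-7)*(Z + (5 + 5*(-5))) = 29361 - 3/(1 + (-7)²)*(59 + (5 + 5*(-5))) = 29361 - 3/(1 + 49)*(59 + (5 - 25)) = 29361 - 3/50*(59 - 20) = 29361 - 3*(1/50)*39 = 29361 - 3*39/50 = 29361 - 1*117/50 = 29361 - 117/50 = 1467933/50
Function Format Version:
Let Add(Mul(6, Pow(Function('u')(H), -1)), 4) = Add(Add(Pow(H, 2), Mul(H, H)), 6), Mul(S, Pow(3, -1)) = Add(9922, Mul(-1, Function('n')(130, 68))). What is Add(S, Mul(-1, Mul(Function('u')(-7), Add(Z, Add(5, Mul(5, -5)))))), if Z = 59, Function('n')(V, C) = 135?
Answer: Rational(1467933, 50) ≈ 29359.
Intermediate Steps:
S = 29361 (S = Mul(3, Add(9922, Mul(-1, 135))) = Mul(3, Add(9922, -135)) = Mul(3, 9787) = 29361)
Function('u')(H) = Mul(6, Pow(Add(2, Mul(2, Pow(H, 2))), -1)) (Function('u')(H) = Mul(6, Pow(Add(-4, Add(Add(Pow(H, 2), Mul(H, H)), 6)), -1)) = Mul(6, Pow(Add(-4, Add(Add(Pow(H, 2), Pow(H, 2)), 6)), -1)) = Mul(6, Pow(Add(-4, Add(Mul(2, Pow(H, 2)), 6)), -1)) = Mul(6, Pow(Add(-4, Add(6, Mul(2, Pow(H, 2)))), -1)) = Mul(6, Pow(Add(2, Mul(2, Pow(H, 2))), -1)))
Add(S, Mul(-1, Mul(Function('u')(-7), Add(Z, Add(5, Mul(5, -5)))))) = Add(29361, Mul(-1, Mul(Mul(3, Pow(Add(1, Pow(-7, 2)), -1)), Add(59, Add(5, Mul(5, -5)))))) = Add(29361, Mul(-1, Mul(Mul(3, Pow(Add(1, 49), -1)), Add(59, Add(5, -25))))) = Add(29361, Mul(-1, Mul(Mul(3, Pow(50, -1)), Add(59, -20)))) = Add(29361, Mul(-1, Mul(Mul(3, Rational(1, 50)), 39))) = Add(29361, Mul(-1, Mul(Rational(3, 50), 39))) = Add(29361, Mul(-1, Rational(117, 50))) = Add(29361, Rational(-117, 50)) = Rational(1467933, 50)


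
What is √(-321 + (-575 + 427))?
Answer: I*√469 ≈ 21.656*I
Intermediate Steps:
√(-321 + (-575 + 427)) = √(-321 - 148) = √(-469) = I*√469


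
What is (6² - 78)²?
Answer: 1764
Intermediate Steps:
(6² - 78)² = (36 - 78)² = (-42)² = 1764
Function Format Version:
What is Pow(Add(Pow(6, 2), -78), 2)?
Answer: 1764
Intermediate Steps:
Pow(Add(Pow(6, 2), -78), 2) = Pow(Add(36, -78), 2) = Pow(-42, 2) = 1764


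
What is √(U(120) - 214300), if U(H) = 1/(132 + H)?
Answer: I*√378025193/42 ≈ 462.93*I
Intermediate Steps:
√(U(120) - 214300) = √(1/(132 + 120) - 214300) = √(1/252 - 214300) = √(-54003599/252) = I*√378025193/42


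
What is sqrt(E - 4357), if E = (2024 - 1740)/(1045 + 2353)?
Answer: 3*I*sqrt(1397408811)/1699 ≈ 66.007*I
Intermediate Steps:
E = 142/1699 (E = 284/3398 = 284*(1/3398) = 142/1699 ≈ 0.083579)
sqrt(E - 4357) = sqrt(142/1699 - 4357) = sqrt(-7402401/1699) = 3*I*sqrt(1397408811)/1699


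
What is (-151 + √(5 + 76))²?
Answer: 20164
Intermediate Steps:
(-151 + √(5 + 76))² = (-151 + √81)² = (-151 + 9)² = (-142)² = 20164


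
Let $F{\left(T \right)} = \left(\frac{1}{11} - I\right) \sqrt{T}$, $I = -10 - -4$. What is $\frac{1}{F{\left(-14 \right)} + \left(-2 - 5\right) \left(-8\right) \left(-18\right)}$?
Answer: $- \frac{8712}{8786185} - \frac{737 i \sqrt{14}}{123006590} \approx -0.00099156 - 2.2418 \cdot 10^{-5} i$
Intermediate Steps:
$I = -6$ ($I = -10 + 4 = -6$)
$F{\left(T \right)} = \frac{67 \sqrt{T}}{11}$ ($F{\left(T \right)} = \left(\frac{1}{11} - -6\right) \sqrt{T} = \left(\frac{1}{11} + 6\right) \sqrt{T} = \frac{67 \sqrt{T}}{11}$)
$\frac{1}{F{\left(-14 \right)} + \left(-2 - 5\right) \left(-8\right) \left(-18\right)} = \frac{1}{\frac{67 \sqrt{-14}}{11} + \left(-2 - 5\right) \left(-8\right) \left(-18\right)} = \frac{1}{\frac{67 i \sqrt{14}}{11} + \left(-2 - 5\right) \left(-8\right) \left(-18\right)} = \frac{1}{\frac{67 i \sqrt{14}}{11} + \left(-7\right) \left(-8\right) \left(-18\right)} = \frac{1}{\frac{67 i \sqrt{14}}{11} + 56 \left(-18\right)} = \frac{1}{\frac{67 i \sqrt{14}}{11} - 1008} = \frac{1}{-1008 + \frac{67 i \sqrt{14}}{11}}$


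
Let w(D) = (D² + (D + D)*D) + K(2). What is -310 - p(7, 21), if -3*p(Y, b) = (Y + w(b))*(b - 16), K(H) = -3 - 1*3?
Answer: 5690/3 ≈ 1896.7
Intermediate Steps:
K(H) = -6 (K(H) = -3 - 3 = -6)
w(D) = -6 + 3*D² (w(D) = (D² + (D + D)*D) - 6 = (D² + (2*D)*D) - 6 = (D² + 2*D²) - 6 = 3*D² - 6 = -6 + 3*D²)
p(Y, b) = -(-16 + b)*(-6 + Y + 3*b²)/3 (p(Y, b) = -(Y + (-6 + 3*b²))*(b - 16)/3 = -(-6 + Y + 3*b²)*(-16 + b)/3 = -(-16 + b)*(-6 + Y + 3*b²)/3)
-310 - p(7, 21) = -310 - (-32 + 16*21² + (16/3)*7 - 1*21*(-2 + 21²) - ⅓*7*21) = -310 - (-32 + 16*441 + 112/3 - 1*21*(-2 + 441) - 49) = -310 - (-32 + 7056 + 112/3 - 1*21*439 - 49) = -310 - (-32 + 7056 + 112/3 - 9219 - 49) = -310 - 1*(-6620/3) = -310 + 6620/3 = 5690/3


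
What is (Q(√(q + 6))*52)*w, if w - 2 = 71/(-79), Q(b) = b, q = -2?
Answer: 9048/79 ≈ 114.53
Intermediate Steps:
w = 87/79 (w = 2 + 71/(-79) = 2 + 71*(-1/79) = 2 - 71/79 = 87/79 ≈ 1.1013)
(Q(√(q + 6))*52)*w = (√(-2 + 6)*52)*(87/79) = (√4*52)*(87/79) = (2*52)*(87/79) = 104*(87/79) = 9048/79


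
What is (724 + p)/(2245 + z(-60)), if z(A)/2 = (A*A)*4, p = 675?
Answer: 1399/31045 ≈ 0.045064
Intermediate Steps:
z(A) = 8*A² (z(A) = 2*((A*A)*4) = 2*(A²*4) = 2*(4*A²) = 8*A²)
(724 + p)/(2245 + z(-60)) = (724 + 675)/(2245 + 8*(-60)²) = 1399/(2245 + 8*3600) = 1399/(2245 + 28800) = 1399/31045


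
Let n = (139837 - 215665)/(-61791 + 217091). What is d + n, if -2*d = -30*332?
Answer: 193329543/38825 ≈ 4979.5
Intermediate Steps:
d = 4980 (d = -(-15)*332 = -½*(-9960) = 4980)
n = -18957/38825 (n = -75828/155300 = -75828*1/155300 = -18957/38825 ≈ -0.48827)
d + n = 4980 - 18957/38825 = 193329543/38825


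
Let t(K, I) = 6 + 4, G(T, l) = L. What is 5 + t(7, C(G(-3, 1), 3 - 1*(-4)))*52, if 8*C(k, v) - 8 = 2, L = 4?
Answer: 525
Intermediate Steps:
G(T, l) = 4
C(k, v) = 5/4 (C(k, v) = 1 + (⅛)*2 = 1 + ¼ = 5/4)
t(K, I) = 10
5 + t(7, C(G(-3, 1), 3 - 1*(-4)))*52 = 5 + 10*52 = 5 + 520 = 525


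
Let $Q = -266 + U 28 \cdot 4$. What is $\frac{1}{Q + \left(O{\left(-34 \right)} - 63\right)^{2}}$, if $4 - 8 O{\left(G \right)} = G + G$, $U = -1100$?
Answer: $- \frac{1}{120550} \approx -8.2953 \cdot 10^{-6}$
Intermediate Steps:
$O{\left(G \right)} = \frac{1}{2} - \frac{G}{4}$ ($O{\left(G \right)} = \frac{1}{2} - \frac{G + G}{8} = \frac{1}{2} - \frac{2 G}{8} = \frac{1}{2} - \frac{G}{4}$)
$Q = -123466$ ($Q = -266 - 1100 \cdot 28 \cdot 4 = -266 - 123200 = -123466$)
$\frac{1}{Q + \left(O{\left(-34 \right)} - 63\right)^{2}} = \frac{1}{-123466 + \left(\left(\frac{1}{2} - - \frac{17}{2}\right) - 63\right)^{2}} = \frac{1}{-123466 + \left(\left(\frac{1}{2} + \frac{17}{2}\right) - 63\right)^{2}} = \frac{1}{-123466 + \left(9 - 63\right)^{2}} = \frac{1}{-123466 + \left(-54\right)^{2}} = \frac{1}{-123466 + 2916} = \frac{1}{-120550} = - \frac{1}{120550}$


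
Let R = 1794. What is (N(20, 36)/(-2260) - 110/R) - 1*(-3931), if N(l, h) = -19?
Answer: 7968894563/2027220 ≈ 3930.9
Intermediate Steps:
(N(20, 36)/(-2260) - 110/R) - 1*(-3931) = (-19/(-2260) - 110/1794) - 1*(-3931) = (-19*(-1/2260) - 110*1/1794) + 3931 = (19/2260 - 55/897) + 3931 = -107257/2027220 + 3931 = 7968894563/2027220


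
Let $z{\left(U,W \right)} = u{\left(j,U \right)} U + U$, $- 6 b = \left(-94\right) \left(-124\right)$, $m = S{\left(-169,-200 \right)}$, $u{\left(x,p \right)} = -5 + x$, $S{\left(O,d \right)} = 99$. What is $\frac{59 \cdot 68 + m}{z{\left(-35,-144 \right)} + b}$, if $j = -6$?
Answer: $- \frac{12333}{4778} \approx -2.5812$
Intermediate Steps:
$m = 99$
$b = - \frac{5828}{3}$ ($b = - \frac{\left(-94\right) \left(-124\right)}{6} = \left(- \frac{1}{6}\right) 11656 = - \frac{5828}{3} \approx -1942.7$)
$z{\left(U,W \right)} = - 10 U$ ($z{\left(U,W \right)} = \left(-5 - 6\right) U + U = - 11 U + U = - 10 U$)
$\frac{59 \cdot 68 + m}{z{\left(-35,-144 \right)} + b} = \frac{59 \cdot 68 + 99}{\left(-10\right) \left(-35\right) - \frac{5828}{3}} = \frac{4012 + 99}{350 - \frac{5828}{3}} = \frac{4111}{- \frac{4778}{3}} = 4111 \left(- \frac{3}{4778}\right) = - \frac{12333}{4778}$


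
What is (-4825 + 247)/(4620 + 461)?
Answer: -4578/5081 ≈ -0.90100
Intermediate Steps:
(-4825 + 247)/(4620 + 461) = -4578/5081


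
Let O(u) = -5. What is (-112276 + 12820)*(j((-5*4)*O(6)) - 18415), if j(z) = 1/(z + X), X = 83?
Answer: 111720383488/61 ≈ 1.8315e+9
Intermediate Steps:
j(z) = 1/(83 + z) (j(z) = 1/(z + 83) = 1/(83 + z))
(-112276 + 12820)*(j((-5*4)*O(6)) - 18415) = (-112276 + 12820)*(1/(83 - 5*4*(-5)) - 18415) = -99456*(1/(83 - 20*(-5)) - 18415) = -99456*(1/(83 + 100) - 18415) = -99456*(1/183 - 18415) = -99456*(-3369944/183) = 111720383488/61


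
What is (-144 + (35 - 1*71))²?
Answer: 32400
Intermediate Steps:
(-144 + (35 - 1*71))² = (-144 + (35 - 71))² = (-144 - 36)² = (-180)² = 32400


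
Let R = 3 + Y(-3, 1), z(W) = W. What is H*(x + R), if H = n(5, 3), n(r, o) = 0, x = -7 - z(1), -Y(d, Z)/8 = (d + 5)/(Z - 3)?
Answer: 0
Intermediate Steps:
Y(d, Z) = -8*(5 + d)/(-3 + Z) (Y(d, Z) = -8*(d + 5)/(Z - 3) = -8*(5 + d)/(-3 + Z))
x = -8 (x = -7 - 1*1 = -7 - 1 = -8)
R = 11 (R = 3 + 8*(-5 - 1*(-3))/(-3 + 1) = 3 + 8*(-5 + 3)/(-2) = 3 + 8*(-½)*(-2) = 3 + 8 = 11)
H = 0
H*(x + R) = 0*(-8 + 11) = 0*3 = 0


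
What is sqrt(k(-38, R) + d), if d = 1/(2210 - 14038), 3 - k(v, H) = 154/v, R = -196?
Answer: sqrt(89046290739)/112366 ≈ 2.6557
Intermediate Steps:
k(v, H) = 3 - 154/v
d = -1/11828 (d = 1/(-11828) = -1/11828 ≈ -8.4545e-5)
sqrt(k(-38, R) + d) = sqrt((3 - 154/(-38)) - 1/11828) = sqrt((3 - 154*(-1/38)) - 1/11828) = sqrt((3 + 77/19) - 1/11828) = sqrt(134/19 - 1/11828) = sqrt(1584933/224732) = sqrt(89046290739)/112366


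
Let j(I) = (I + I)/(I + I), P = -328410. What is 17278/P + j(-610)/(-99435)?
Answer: -57278878/1088514945 ≈ -0.052621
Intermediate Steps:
j(I) = 1 (j(I) = (2*I)/((2*I)) = (2*I)*(1/(2*I)) = 1)
17278/P + j(-610)/(-99435) = 17278/(-328410) + 1/(-99435) = 17278*(-1/328410) + 1*(-1/99435) = -8639/164205 - 1/99435 = -57278878/1088514945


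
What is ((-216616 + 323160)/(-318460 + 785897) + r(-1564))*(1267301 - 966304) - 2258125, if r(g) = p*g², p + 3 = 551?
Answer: 188598965685613079655/467437 ≈ 4.0347e+14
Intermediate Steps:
p = 548 (p = -3 + 551 = 548)
r(g) = 548*g²
((-216616 + 323160)/(-318460 + 785897) + r(-1564))*(1267301 - 966304) - 2258125 = ((-216616 + 323160)/(-318460 + 785897) + 548*(-1564)²)*(1267301 - 966304) - 2258125 = (106544/467437 + 548*2446096)*300997 - 2258125 = (106544*(1/467437) + 1340460608)*300997 - 2258125 = (106544/467437 + 1340460608)*300997 - 2258125 = (626580885328240/467437)*300997 - 2258125 = 188598966741144255280/467437 - 2258125 = 188598965685613079655/467437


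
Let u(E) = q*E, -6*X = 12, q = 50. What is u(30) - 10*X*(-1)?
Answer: 1480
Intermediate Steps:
X = -2 (X = -⅙*12 = -2)
u(E) = 50*E
u(30) - 10*X*(-1) = 50*30 - 10*(-2)*(-1) = 1500 + 20*(-1) = 1500 - 20 = 1480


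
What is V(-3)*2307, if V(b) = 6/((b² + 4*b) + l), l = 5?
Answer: 6921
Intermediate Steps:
V(b) = 6/(5 + b² + 4*b) (V(b) = 6/((b² + 4*b) + 5) = 6/(5 + b² + 4*b))
V(-3)*2307 = (6/(5 + (-3)² + 4*(-3)))*2307 = (6/(5 + 9 - 12))*2307 = (6/2)*2307 = (6*(½))*2307 = 3*2307 = 6921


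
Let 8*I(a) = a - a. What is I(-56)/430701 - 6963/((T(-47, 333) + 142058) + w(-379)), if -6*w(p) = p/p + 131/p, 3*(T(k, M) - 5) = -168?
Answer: -7916931/161461835 ≈ -0.049033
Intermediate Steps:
T(k, M) = -51 (T(k, M) = 5 + (⅓)*(-168) = 5 - 56 = -51)
w(p) = -⅙ - 131/(6*p) (w(p) = -(p/p + 131/p)/6 = -(1 + 131/p)/6 = -⅙ - 131/(6*p))
I(a) = 0 (I(a) = (a - a)/8 = (⅛)*0 = 0)
I(-56)/430701 - 6963/((T(-47, 333) + 142058) + w(-379)) = 0/430701 - 6963/((-51 + 142058) + (⅙)*(-131 - 1*(-379))/(-379)) = 0*(1/430701) - 6963/(142007 + (⅙)*(-1/379)*(-131 + 379)) = 0 - 6963/(142007 + (⅙)*(-1/379)*248) = 0 - 6963/(142007 - 124/1137) = 0 - 6963/161461835/1137 = 0 - 6963*1137/161461835 = 0 - 7916931/161461835 = -7916931/161461835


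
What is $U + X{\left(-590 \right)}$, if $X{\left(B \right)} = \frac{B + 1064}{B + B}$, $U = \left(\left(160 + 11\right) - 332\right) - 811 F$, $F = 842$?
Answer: $- \frac{402983807}{590} \approx -6.8302 \cdot 10^{5}$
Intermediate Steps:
$U = -683023$ ($U = \left(\left(160 + 11\right) - 332\right) - 682862 = \left(171 - 332\right) - 682862 = -161 - 682862 = -683023$)
$X{\left(B \right)} = \frac{1064 + B}{2 B}$
$U + X{\left(-590 \right)} = -683023 + \frac{1064 - 590}{2 \left(-590\right)} = -683023 + \frac{1}{2} \left(- \frac{1}{590}\right) 474 = -683023 - \frac{237}{590} = - \frac{402983807}{590}$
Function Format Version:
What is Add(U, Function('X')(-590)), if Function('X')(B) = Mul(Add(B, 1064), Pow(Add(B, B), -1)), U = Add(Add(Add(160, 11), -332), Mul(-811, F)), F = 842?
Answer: Rational(-402983807, 590) ≈ -6.8302e+5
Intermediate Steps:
U = -683023 (U = Add(Add(Add(160, 11), -332), Mul(-811, 842)) = Add(Add(171, -332), -682862) = Add(-161, -682862) = -683023)
Function('X')(B) = Mul(Rational(1, 2), Pow(B, -1), Add(1064, B)) (Function('X')(B) = Mul(Add(1064, B), Pow(Mul(2, B), -1)) = Mul(Add(1064, B), Mul(Rational(1, 2), Pow(B, -1))) = Mul(Rational(1, 2), Pow(B, -1), Add(1064, B)))
Add(U, Function('X')(-590)) = Add(-683023, Mul(Rational(1, 2), Pow(-590, -1), Add(1064, -590))) = Add(-683023, Mul(Rational(1, 2), Rational(-1, 590), 474)) = Add(-683023, Rational(-237, 590)) = Rational(-402983807, 590)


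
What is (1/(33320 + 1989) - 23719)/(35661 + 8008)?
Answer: -837494170/1541908721 ≈ -0.54315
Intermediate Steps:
(1/(33320 + 1989) - 23719)/(35661 + 8008) = (1/35309 - 23719)/43669 = (1/35309 - 23719)*(1/43669) = -837494170/35309*1/43669 = -837494170/1541908721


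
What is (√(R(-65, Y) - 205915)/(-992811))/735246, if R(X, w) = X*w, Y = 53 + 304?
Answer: -8*I*√895/364980158253 ≈ -6.5574e-10*I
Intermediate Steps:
Y = 357
(√(R(-65, Y) - 205915)/(-992811))/735246 = (√(-65*357 - 205915)/(-992811))/735246 = (√(-23205 - 205915)*(-1/992811))*(1/735246) = (√(-229120)*(-1/992811))*(1/735246) = ((16*I*√895)*(-1/992811))*(1/735246) = -16*I*√895/992811*(1/735246) = -8*I*√895/364980158253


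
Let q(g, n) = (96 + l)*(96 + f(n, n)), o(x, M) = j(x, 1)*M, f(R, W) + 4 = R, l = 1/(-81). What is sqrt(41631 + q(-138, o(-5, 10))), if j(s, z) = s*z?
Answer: sqrt(3698661)/9 ≈ 213.69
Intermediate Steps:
l = -1/81 ≈ -0.012346
f(R, W) = -4 + R
o(x, M) = M*x (o(x, M) = (x*1)*M = x*M = M*x)
q(g, n) = 715300/81 + 7775*n/81 (q(g, n) = (96 - 1/81)*(96 + (-4 + n)) = 7775*(92 + n)/81 = 715300/81 + 7775*n/81)
sqrt(41631 + q(-138, o(-5, 10))) = sqrt(41631 + (715300/81 + 7775*(10*(-5))/81)) = sqrt(41631 + (715300/81 + (7775/81)*(-50))) = sqrt(41631 + (715300/81 - 388750/81)) = sqrt(41631 + 108850/27) = sqrt(1232887/27) = sqrt(3698661)/9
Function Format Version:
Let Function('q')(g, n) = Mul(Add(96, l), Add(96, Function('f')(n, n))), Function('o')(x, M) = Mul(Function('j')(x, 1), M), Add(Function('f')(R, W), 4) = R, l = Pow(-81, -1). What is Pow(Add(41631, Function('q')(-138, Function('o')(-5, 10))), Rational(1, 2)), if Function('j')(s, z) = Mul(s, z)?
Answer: Mul(Rational(1, 9), Pow(3698661, Rational(1, 2))) ≈ 213.69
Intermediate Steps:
l = Rational(-1, 81) ≈ -0.012346
Function('f')(R, W) = Add(-4, R)
Function('o')(x, M) = Mul(M, x) (Function('o')(x, M) = Mul(Mul(x, 1), M) = Mul(x, M) = Mul(M, x))
Function('q')(g, n) = Add(Rational(715300, 81), Mul(Rational(7775, 81), n)) (Function('q')(g, n) = Mul(Add(96, Rational(-1, 81)), Add(96, Add(-4, n))) = Mul(Rational(7775, 81), Add(92, n)) = Add(Rational(715300, 81), Mul(Rational(7775, 81), n)))
Pow(Add(41631, Function('q')(-138, Function('o')(-5, 10))), Rational(1, 2)) = Pow(Add(41631, Add(Rational(715300, 81), Mul(Rational(7775, 81), Mul(10, -5)))), Rational(1, 2)) = Pow(Add(41631, Add(Rational(715300, 81), Mul(Rational(7775, 81), -50))), Rational(1, 2)) = Pow(Add(41631, Add(Rational(715300, 81), Rational(-388750, 81))), Rational(1, 2)) = Pow(Add(41631, Rational(108850, 27)), Rational(1, 2)) = Pow(Rational(1232887, 27), Rational(1, 2)) = Mul(Rational(1, 9), Pow(3698661, Rational(1, 2)))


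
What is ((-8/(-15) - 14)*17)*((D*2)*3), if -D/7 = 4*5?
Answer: 192304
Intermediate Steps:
D = -140 (D = -28*5 = -7*20 = -140)
((-8/(-15) - 14)*17)*((D*2)*3) = ((-8/(-15) - 14)*17)*(-140*2*3) = ((-8*(-1/15) - 14)*17)*(-280*3) = ((8/15 - 14)*17)*(-840) = -202/15*17*(-840) = -3434/15*(-840) = 192304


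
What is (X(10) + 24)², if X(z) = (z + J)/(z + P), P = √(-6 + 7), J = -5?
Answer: 72361/121 ≈ 598.02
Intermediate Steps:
P = 1 (P = √1 = 1)
X(z) = (-5 + z)/(1 + z) (X(z) = (z - 5)/(z + 1) = (-5 + z)/(1 + z))
(X(10) + 24)² = ((-5 + 10)/(1 + 10) + 24)² = (5/11 + 24)² = (269/11)² = 72361/121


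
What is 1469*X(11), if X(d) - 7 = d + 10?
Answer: 41132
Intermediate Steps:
X(d) = 17 + d (X(d) = 7 + (d + 10) = 7 + (10 + d) = 17 + d)
1469*X(11) = 1469*(17 + 11) = 1469*28 = 41132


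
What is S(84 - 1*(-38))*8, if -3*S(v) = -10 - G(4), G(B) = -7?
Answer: 8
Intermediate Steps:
S(v) = 1 (S(v) = -(-10 - 1*(-7))/3 = -(-10 + 7)/3 = -⅓*(-3) = 1)
S(84 - 1*(-38))*8 = 1*8 = 8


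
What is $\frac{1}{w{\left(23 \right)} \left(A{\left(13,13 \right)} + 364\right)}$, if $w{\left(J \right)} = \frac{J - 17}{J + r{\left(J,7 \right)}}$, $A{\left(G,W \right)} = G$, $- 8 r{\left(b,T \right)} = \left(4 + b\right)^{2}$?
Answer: $- \frac{545}{18096} \approx -0.030117$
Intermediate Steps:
$r{\left(b,T \right)} = - \frac{\left(4 + b\right)^{2}}{8}$
$w{\left(J \right)} = \frac{-17 + J}{J - \frac{\left(4 + J\right)^{2}}{8}}$ ($w{\left(J \right)} = \frac{J - 17}{J - \frac{\left(4 + J\right)^{2}}{8}} = \frac{-17 + J}{J - \frac{\left(4 + J\right)^{2}}{8}}$)
$\frac{1}{w{\left(23 \right)} \left(A{\left(13,13 \right)} + 364\right)} = \frac{1}{\frac{8 \left(17 - 23\right)}{16 + 23^{2}} \left(13 + 364\right)} = \frac{1}{\frac{8 \left(17 - 23\right)}{16 + 529} \cdot 377} = \frac{1}{8 \cdot \frac{1}{545} \left(-6\right) 377} = \frac{1}{\left(- \frac{48}{545}\right) 377} = \frac{1}{- \frac{18096}{545}} = - \frac{545}{18096}$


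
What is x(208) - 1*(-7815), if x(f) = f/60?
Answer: 117277/15 ≈ 7818.5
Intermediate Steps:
x(f) = f/60 (x(f) = f*(1/60) = f/60)
x(208) - 1*(-7815) = (1/60)*208 - 1*(-7815) = 52/15 + 7815 = 117277/15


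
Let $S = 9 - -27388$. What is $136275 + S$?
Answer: $163672$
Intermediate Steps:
$S = 27397$ ($S = 9 + 27388 = 27397$)
$136275 + S = 136275 + 27397 = 163672$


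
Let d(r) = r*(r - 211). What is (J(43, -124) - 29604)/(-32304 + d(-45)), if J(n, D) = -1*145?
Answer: 29749/20784 ≈ 1.4313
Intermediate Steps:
d(r) = r*(-211 + r)
J(n, D) = -145
(J(43, -124) - 29604)/(-32304 + d(-45)) = (-145 - 29604)/(-32304 - 45*(-211 - 45)) = -29749/(-32304 - 45*(-256)) = -29749/(-32304 + 11520) = -29749/(-20784) = -29749*(-1/20784) = 29749/20784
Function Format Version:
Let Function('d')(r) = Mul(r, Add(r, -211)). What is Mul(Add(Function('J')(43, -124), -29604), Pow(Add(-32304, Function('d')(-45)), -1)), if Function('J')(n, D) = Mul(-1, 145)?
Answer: Rational(29749, 20784) ≈ 1.4313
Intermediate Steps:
Function('d')(r) = Mul(r, Add(-211, r))
Function('J')(n, D) = -145
Mul(Add(Function('J')(43, -124), -29604), Pow(Add(-32304, Function('d')(-45)), -1)) = Mul(Add(-145, -29604), Pow(Add(-32304, Mul(-45, Add(-211, -45))), -1)) = Mul(-29749, Pow(Add(-32304, Mul(-45, -256)), -1)) = Mul(-29749, Pow(Add(-32304, 11520), -1)) = Mul(-29749, Pow(-20784, -1)) = Mul(-29749, Rational(-1, 20784)) = Rational(29749, 20784)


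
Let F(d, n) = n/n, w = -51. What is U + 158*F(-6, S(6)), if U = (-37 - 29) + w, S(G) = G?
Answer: 41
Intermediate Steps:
U = -117 (U = (-37 - 29) - 51 = -66 - 51 = -117)
F(d, n) = 1
U + 158*F(-6, S(6)) = -117 + 158*1 = -117 + 158 = 41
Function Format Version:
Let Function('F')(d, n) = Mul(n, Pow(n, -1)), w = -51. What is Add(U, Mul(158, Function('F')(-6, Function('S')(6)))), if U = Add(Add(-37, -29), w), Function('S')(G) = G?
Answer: 41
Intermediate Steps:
U = -117 (U = Add(Add(-37, -29), -51) = Add(-66, -51) = -117)
Function('F')(d, n) = 1
Add(U, Mul(158, Function('F')(-6, Function('S')(6)))) = Add(-117, Mul(158, 1)) = Add(-117, 158) = 41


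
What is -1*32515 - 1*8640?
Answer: -41155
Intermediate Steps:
-1*32515 - 1*8640 = -32515 - 8640 = -41155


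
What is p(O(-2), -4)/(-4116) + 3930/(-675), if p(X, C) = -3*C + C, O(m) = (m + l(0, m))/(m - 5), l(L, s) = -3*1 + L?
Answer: -89896/15435 ≈ -5.8242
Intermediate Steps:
l(L, s) = -3 + L
O(m) = (-3 + m)/(-5 + m) (O(m) = (m + (-3 + 0))/(m - 5) = (m - 3)/(-5 + m) = (-3 + m)/(-5 + m))
p(X, C) = -2*C
p(O(-2), -4)/(-4116) + 3930/(-675) = -2*(-4)/(-4116) + 3930/(-675) = 8*(-1/4116) + 3930*(-1/675) = -2/1029 - 262/45 = -89896/15435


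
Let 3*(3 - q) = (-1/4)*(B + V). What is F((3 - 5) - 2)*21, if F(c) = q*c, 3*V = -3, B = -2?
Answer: -231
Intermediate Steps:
V = -1 (V = (⅓)*(-3) = -1)
q = 11/4 (q = 3 - (-1/4)*(-2 - 1)/3 = 3 - (-1*¼)*(-3)/3 = 3 - (-1)*(-3)/12 = 3 - ⅓*¾ = 3 - ¼ = 11/4 ≈ 2.7500)
F(c) = 11*c/4
F((3 - 5) - 2)*21 = (11*((3 - 5) - 2)/4)*21 = (11*(-2 - 2)/4)*21 = ((11/4)*(-4))*21 = -11*21 = -231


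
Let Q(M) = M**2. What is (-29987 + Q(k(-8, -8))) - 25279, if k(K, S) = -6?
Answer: -55230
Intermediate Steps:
(-29987 + Q(k(-8, -8))) - 25279 = (-29987 + (-6)**2) - 25279 = (-29987 + 36) - 25279 = -29951 - 25279 = -55230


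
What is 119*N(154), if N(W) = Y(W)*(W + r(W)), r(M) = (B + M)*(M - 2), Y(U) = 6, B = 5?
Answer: 17365908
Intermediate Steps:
r(M) = (-2 + M)*(5 + M) (r(M) = (5 + M)*(M - 2) = (5 + M)*(-2 + M) = (-2 + M)*(5 + M))
N(W) = -60 + 6*W**2 + 24*W (N(W) = 6*(W + (-10 + W**2 + 3*W)) = 6*(-10 + W**2 + 4*W) = -60 + 6*W**2 + 24*W)
119*N(154) = 119*(-60 + 6*154**2 + 24*154) = 119*(-60 + 6*23716 + 3696) = 119*(-60 + 142296 + 3696) = 119*145932 = 17365908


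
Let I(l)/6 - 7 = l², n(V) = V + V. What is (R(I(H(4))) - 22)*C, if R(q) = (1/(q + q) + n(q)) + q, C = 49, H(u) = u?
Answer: 5301457/276 ≈ 19208.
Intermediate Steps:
n(V) = 2*V
I(l) = 42 + 6*l²
R(q) = 1/(2*q) + 3*q (R(q) = (1/(q + q) + 2*q) + q = (1/(2*q) + 2*q) + q = 1/(2*q) + 3*q)
(R(I(H(4))) - 22)*C = ((1/(2*(42 + 6*4²)) + 3*(42 + 6*4²)) - 22)*49 = ((1/(2*(42 + 6*16)) + 3*(42 + 6*16)) - 22)*49 = ((1/(2*(42 + 96)) + 3*(42 + 96)) - 22)*49 = (((½)/138 + 3*138) - 22)*49 = (((½)*(1/138) + 414) - 22)*49 = ((1/276 + 414) - 22)*49 = (114265/276 - 22)*49 = (108193/276)*49 = 5301457/276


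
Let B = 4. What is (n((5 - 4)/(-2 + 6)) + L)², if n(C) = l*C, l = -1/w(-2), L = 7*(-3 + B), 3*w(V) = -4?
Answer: 13225/256 ≈ 51.660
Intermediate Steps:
w(V) = -4/3 (w(V) = (⅓)*(-4) = -4/3)
L = 7 (L = 7*(-3 + 4) = 7*1 = 7)
l = ¾ (l = -1/(-4/3) = -1*(-¾) = ¾ ≈ 0.75000)
n(C) = 3*C/4
(n((5 - 4)/(-2 + 6)) + L)² = (3*((5 - 4)/(-2 + 6))/4 + 7)² = (3*(1/4)/4 + 7)² = (3*(1*(¼))/4 + 7)² = ((¾)*(¼) + 7)² = (3/16 + 7)² = (115/16)² = 13225/256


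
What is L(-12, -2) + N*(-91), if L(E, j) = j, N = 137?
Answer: -12469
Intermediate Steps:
L(-12, -2) + N*(-91) = -2 + 137*(-91) = -2 - 12467 = -12469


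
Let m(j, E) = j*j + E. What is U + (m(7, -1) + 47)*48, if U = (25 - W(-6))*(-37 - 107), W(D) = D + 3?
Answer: 528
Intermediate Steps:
W(D) = 3 + D
m(j, E) = E + j² (m(j, E) = j² + E = E + j²)
U = -4032 (U = (25 - (3 - 6))*(-37 - 107) = (25 - 1*(-3))*(-144) = (25 + 3)*(-144) = 28*(-144) = -4032)
U + (m(7, -1) + 47)*48 = -4032 + ((-1 + 7²) + 47)*48 = -4032 + ((-1 + 49) + 47)*48 = -4032 + (48 + 47)*48 = -4032 + 95*48 = -4032 + 4560 = 528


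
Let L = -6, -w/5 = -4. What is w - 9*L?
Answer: 74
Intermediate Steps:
w = 20 (w = -5*(-4) = 20)
w - 9*L = 20 - 9*(-6) = 20 + 54 = 74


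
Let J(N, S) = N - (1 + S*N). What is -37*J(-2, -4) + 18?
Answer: 425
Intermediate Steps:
J(N, S) = -1 + N - N*S (J(N, S) = N - (1 + N*S) = N + (-1 - N*S) = -1 + N - N*S)
-37*J(-2, -4) + 18 = -37*(-1 - 2 - 1*(-2)*(-4)) + 18 = -37*(-1 - 2 - 8) + 18 = -37*(-11) + 18 = 407 + 18 = 425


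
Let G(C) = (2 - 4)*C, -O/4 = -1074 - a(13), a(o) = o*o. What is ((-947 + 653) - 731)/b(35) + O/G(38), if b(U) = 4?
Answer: -24447/76 ≈ -321.67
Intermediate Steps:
a(o) = o²
O = 4972 (O = -4*(-1074 - 1*13²) = -4*(-1074 - 1*169) = -4*(-1074 - 169) = -4*(-1243) = 4972)
G(C) = -2*C
((-947 + 653) - 731)/b(35) + O/G(38) = ((-947 + 653) - 731)/4 + 4972/((-2*38)) = (-294 - 731)*(¼) + 4972/(-76) = -1025*¼ + 4972*(-1/76) = -1025/4 - 1243/19 = -24447/76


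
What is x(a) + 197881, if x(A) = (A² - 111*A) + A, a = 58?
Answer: 194865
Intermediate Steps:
x(A) = A² - 110*A
x(a) + 197881 = 58*(-110 + 58) + 197881 = 58*(-52) + 197881 = -3016 + 197881 = 194865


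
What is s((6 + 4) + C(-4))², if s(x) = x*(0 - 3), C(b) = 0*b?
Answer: 900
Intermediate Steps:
C(b) = 0
s(x) = -3*x (s(x) = x*(-3) = -3*x)
s((6 + 4) + C(-4))² = (-3*((6 + 4) + 0))² = (-3*(10 + 0))² = (-3*10)² = (-30)² = 900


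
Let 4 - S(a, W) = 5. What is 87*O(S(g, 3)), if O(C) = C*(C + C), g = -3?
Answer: 174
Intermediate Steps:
S(a, W) = -1 (S(a, W) = 4 - 1*5 = 4 - 5 = -1)
O(C) = 2*C² (O(C) = C*(2*C) = 2*C²)
87*O(S(g, 3)) = 87*(2*(-1)²) = 87*(2*1) = 87*2 = 174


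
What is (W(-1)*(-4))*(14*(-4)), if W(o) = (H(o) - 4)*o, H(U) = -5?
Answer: 2016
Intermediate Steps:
W(o) = -9*o (W(o) = (-5 - 4)*o = -9*o)
(W(-1)*(-4))*(14*(-4)) = (-9*(-1)*(-4))*(14*(-4)) = (9*(-4))*(-56) = -36*(-56) = 2016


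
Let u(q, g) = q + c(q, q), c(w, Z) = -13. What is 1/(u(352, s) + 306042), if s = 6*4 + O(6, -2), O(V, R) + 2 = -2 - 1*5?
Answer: 1/306381 ≈ 3.2639e-6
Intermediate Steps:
O(V, R) = -9 (O(V, R) = -2 + (-2 - 1*5) = -2 + (-2 - 5) = -2 - 7 = -9)
s = 15 (s = 6*4 - 9 = 24 - 9 = 15)
u(q, g) = -13 + q (u(q, g) = q - 13 = -13 + q)
1/(u(352, s) + 306042) = 1/((-13 + 352) + 306042) = 1/(339 + 306042) = 1/306381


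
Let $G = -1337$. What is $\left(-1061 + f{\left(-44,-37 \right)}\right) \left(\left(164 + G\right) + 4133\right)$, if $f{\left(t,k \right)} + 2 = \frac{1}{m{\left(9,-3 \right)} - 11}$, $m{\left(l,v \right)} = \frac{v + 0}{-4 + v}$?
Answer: $-3146760$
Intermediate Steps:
$m{\left(l,v \right)} = \frac{v}{-4 + v}$
$f{\left(t,k \right)} = - \frac{155}{74}$ ($f{\left(t,k \right)} = -2 + \frac{1}{- \frac{3}{-4 - 3} - 11} = -2 + \frac{1}{- \frac{3}{-7} - 11} = -2 + \frac{1}{\left(-3\right) \left(- \frac{1}{7}\right) - 11} = -2 + \frac{1}{\frac{3}{7} - 11} = -2 + \frac{1}{- \frac{74}{7}} = -2 - \frac{7}{74} = - \frac{155}{74}$)
$\left(-1061 + f{\left(-44,-37 \right)}\right) \left(\left(164 + G\right) + 4133\right) = \left(-1061 - \frac{155}{74}\right) \left(\left(164 - 1337\right) + 4133\right) = - \frac{78669 \left(-1173 + 4133\right)}{74} = \left(- \frac{78669}{74}\right) 2960 = -3146760$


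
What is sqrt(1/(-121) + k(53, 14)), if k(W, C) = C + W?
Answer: sqrt(8106)/11 ≈ 8.1848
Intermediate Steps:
sqrt(1/(-121) + k(53, 14)) = sqrt(1/(-121) + (14 + 53)) = sqrt(-1/121 + 67) = sqrt(8106/121) = sqrt(8106)/11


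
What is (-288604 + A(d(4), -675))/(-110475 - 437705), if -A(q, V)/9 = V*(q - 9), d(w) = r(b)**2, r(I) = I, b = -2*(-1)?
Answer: 318979/548180 ≈ 0.58189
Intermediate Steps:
b = 2
d(w) = 4 (d(w) = 2**2 = 4)
A(q, V) = -9*V*(-9 + q) (A(q, V) = -9*V*(q - 9) = -9*V*(-9 + q))
(-288604 + A(d(4), -675))/(-110475 - 437705) = (-288604 + 9*(-675)*(9 - 1*4))/(-110475 - 437705) = (-288604 + 9*(-675)*(9 - 4))/(-548180) = (-288604 + 9*(-675)*5)*(-1/548180) = (-288604 - 30375)*(-1/548180) = -318979*(-1/548180) = 318979/548180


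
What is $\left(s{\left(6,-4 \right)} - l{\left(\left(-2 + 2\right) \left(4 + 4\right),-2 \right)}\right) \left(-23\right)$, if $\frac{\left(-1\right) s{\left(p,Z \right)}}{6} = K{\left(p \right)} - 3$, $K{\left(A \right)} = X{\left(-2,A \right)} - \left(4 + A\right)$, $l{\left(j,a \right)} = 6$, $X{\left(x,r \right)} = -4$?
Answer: $-2208$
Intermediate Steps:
$K{\left(A \right)} = -8 - A$ ($K{\left(A \right)} = -4 - \left(4 + A\right) = -8 - A$)
$s{\left(p,Z \right)} = 66 + 6 p$ ($s{\left(p,Z \right)} = - 6 \left(\left(-8 - p\right) - 3\right) = - 6 \left(-11 - p\right) = 66 + 6 p$)
$\left(s{\left(6,-4 \right)} - l{\left(\left(-2 + 2\right) \left(4 + 4\right),-2 \right)}\right) \left(-23\right) = \left(\left(66 + 6 \cdot 6\right) - 6\right) \left(-23\right) = \left(\left(66 + 36\right) - 6\right) \left(-23\right) = \left(102 - 6\right) \left(-23\right) = 96 \left(-23\right) = -2208$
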